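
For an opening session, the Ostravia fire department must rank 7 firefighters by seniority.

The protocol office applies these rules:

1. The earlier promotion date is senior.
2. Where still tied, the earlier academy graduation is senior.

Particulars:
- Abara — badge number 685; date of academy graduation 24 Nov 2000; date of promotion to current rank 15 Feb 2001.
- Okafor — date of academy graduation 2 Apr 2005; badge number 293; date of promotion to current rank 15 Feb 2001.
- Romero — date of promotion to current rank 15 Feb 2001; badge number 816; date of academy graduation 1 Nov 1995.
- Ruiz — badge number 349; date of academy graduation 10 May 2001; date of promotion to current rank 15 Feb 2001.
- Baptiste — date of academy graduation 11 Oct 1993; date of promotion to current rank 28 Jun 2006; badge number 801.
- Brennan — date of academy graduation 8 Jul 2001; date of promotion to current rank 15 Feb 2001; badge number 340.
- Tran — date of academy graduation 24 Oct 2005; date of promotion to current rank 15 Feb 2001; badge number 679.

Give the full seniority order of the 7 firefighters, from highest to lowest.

Romero, Abara, Ruiz, Brennan, Okafor, Tran, Baptiste

By date of promotion to current rank (earlier first): Romero, Abara, Ruiz, Brennan, Okafor and Tran (each 15 Feb 2001); then Baptiste (28 Jun 2006).
Among Romero, Abara, Ruiz, Brennan, Okafor and Tran, by date of academy graduation (earlier first): Romero (1 Nov 1995) before Abara (24 Nov 2000) before Ruiz (10 May 2001) before Brennan (8 Jul 2001) before Okafor (2 Apr 2005) before Tran (24 Oct 2005).
Full order: Romero, Abara, Ruiz, Brennan, Okafor, Tran, Baptiste.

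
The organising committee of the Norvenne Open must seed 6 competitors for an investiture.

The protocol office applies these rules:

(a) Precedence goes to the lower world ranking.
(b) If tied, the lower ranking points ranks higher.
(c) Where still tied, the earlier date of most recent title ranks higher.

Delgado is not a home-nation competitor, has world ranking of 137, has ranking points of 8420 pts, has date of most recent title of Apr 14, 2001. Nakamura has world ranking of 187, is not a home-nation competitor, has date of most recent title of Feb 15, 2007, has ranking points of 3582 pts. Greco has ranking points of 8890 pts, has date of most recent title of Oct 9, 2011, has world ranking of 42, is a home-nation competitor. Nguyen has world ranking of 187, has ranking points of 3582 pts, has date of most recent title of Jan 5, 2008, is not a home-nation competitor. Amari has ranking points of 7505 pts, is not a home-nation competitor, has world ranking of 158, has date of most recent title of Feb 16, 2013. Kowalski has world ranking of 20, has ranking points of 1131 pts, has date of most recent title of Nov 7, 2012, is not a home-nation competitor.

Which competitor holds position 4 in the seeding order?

Amari

By world ranking (lower first): Kowalski (20); then Greco (42); then Delgado (137); then Amari (158); then Nakamura and Nguyen (both 187).
Nakamura and Nguyen both have ranking points 3582 pts, so the next rule applies.
Among Nakamura and Nguyen, by date of most recent title (earlier first): Nakamura (Feb 15, 2007) before Nguyen (Jan 5, 2008).
Order: Kowalski, Greco, Delgado, Amari, Nakamura, Nguyen.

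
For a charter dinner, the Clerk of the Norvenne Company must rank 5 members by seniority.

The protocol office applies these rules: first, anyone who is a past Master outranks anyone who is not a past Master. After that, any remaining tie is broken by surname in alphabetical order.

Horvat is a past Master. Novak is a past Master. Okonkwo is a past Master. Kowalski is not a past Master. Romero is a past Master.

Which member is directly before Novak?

Horvat

By the first rule: Horvat, Novak, Okonkwo and Romero (each a past Master); then Kowalski (not a past Master).
Among Horvat, Novak, Okonkwo and Romero, alphabetically by surname: Horvat before Novak before Okonkwo before Romero.
Order: Horvat, Novak, Okonkwo, Romero, Kowalski.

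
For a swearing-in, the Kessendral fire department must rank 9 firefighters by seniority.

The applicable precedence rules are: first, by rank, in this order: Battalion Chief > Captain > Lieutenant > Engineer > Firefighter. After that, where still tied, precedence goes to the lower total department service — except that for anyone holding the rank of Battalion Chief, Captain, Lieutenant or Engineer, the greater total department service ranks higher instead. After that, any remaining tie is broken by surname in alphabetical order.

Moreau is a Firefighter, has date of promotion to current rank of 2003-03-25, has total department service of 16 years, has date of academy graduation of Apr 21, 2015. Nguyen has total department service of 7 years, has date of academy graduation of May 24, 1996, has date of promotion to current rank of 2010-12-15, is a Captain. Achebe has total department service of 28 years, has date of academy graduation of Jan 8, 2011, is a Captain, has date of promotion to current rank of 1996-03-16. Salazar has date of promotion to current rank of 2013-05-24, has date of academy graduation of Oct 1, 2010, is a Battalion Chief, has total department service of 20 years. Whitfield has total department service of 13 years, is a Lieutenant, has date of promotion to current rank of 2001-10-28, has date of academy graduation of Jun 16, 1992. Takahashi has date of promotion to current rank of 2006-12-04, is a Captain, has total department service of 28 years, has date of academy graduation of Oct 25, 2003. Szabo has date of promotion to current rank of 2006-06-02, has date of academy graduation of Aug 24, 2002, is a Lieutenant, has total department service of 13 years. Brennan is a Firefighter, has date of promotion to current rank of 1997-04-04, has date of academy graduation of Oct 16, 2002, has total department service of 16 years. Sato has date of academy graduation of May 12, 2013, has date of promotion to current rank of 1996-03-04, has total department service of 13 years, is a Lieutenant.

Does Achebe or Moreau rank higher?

Achebe

By rank: Salazar (Battalion Chief); then Achebe, Takahashi and Nguyen (Captain); then Sato, Szabo and Whitfield (Lieutenant); then Brennan and Moreau (Firefighter).
Among Achebe, Takahashi and Nguyen, by total department service (higher first) (reversed rule for this group): Achebe and Takahashi (28 years) before Nguyen (7 years).
Among Achebe and Takahashi, alphabetically by surname: Achebe before Takahashi.
Sato, Szabo and Whitfield all have total department service 13 years, so the next rule applies.
Among Sato, Szabo and Whitfield, alphabetically by surname: Sato before Szabo before Whitfield.
Brennan and Moreau both have total department service 16 years, so the next rule applies.
Among Brennan and Moreau, alphabetically by surname: Brennan before Moreau.
So Achebe takes precedence.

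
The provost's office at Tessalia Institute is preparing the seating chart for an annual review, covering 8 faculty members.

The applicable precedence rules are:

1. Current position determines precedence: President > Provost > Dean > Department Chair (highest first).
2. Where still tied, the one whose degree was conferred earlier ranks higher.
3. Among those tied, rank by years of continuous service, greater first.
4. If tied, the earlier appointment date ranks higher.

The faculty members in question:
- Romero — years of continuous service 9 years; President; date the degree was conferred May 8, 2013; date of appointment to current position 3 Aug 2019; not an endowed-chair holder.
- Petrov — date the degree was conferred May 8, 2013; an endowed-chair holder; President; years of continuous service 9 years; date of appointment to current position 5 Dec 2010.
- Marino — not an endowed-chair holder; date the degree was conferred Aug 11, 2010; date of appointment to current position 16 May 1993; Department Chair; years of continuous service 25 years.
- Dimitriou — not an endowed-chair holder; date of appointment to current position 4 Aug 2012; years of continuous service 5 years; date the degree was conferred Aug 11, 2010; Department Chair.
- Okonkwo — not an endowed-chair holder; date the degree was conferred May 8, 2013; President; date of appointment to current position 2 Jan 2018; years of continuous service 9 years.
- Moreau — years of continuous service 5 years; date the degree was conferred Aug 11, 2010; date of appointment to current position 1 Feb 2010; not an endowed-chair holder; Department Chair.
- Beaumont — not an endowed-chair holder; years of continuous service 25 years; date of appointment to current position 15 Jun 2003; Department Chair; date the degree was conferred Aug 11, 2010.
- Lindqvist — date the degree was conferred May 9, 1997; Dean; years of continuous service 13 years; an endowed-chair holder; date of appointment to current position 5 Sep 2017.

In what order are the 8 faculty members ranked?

Petrov, Okonkwo, Romero, Lindqvist, Marino, Beaumont, Moreau, Dimitriou

By current position: Petrov, Okonkwo and Romero (President); then Lindqvist (Dean); then Marino, Beaumont, Moreau and Dimitriou (Department Chair).
Petrov, Okonkwo and Romero all have date the degree was conferred May 8, 2013, so the next rule applies.
Petrov, Okonkwo and Romero all have years of continuous service 9 years, so the next rule applies.
Among Petrov, Okonkwo and Romero, by date of appointment to current position (earlier first): Petrov (5 Dec 2010) before Okonkwo (2 Jan 2018) before Romero (3 Aug 2019).
Marino, Beaumont, Moreau and Dimitriou all have date the degree was conferred Aug 11, 2010, so the next rule applies.
Among Marino, Beaumont, Moreau and Dimitriou, by years of continuous service (higher first): Marino and Beaumont (25 years) before Moreau and Dimitriou (5 years).
Among Marino and Beaumont, by date of appointment to current position (earlier first): Marino (16 May 1993) before Beaumont (15 Jun 2003).
Among Moreau and Dimitriou, by date of appointment to current position (earlier first): Moreau (1 Feb 2010) before Dimitriou (4 Aug 2012).
Full order: Petrov, Okonkwo, Romero, Lindqvist, Marino, Beaumont, Moreau, Dimitriou.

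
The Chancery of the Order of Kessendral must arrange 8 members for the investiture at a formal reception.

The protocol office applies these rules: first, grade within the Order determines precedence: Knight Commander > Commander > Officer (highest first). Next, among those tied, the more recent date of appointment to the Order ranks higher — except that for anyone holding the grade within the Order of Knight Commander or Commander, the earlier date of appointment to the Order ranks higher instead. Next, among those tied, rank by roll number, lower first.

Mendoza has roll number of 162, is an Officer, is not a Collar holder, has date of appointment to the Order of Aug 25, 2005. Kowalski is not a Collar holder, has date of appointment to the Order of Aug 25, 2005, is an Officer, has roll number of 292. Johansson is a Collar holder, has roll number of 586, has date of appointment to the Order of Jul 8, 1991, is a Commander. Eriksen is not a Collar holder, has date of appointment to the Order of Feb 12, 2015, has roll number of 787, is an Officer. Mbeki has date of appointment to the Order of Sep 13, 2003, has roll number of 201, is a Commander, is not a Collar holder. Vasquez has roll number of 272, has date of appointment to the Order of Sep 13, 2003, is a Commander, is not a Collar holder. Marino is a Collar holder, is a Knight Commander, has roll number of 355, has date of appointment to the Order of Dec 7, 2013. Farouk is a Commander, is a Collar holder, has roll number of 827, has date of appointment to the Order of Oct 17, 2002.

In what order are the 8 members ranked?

Marino, Johansson, Farouk, Mbeki, Vasquez, Eriksen, Mendoza, Kowalski

By grade within the Order: Marino (Knight Commander); then Johansson, Farouk, Mbeki and Vasquez (Commander); then Eriksen, Mendoza and Kowalski (Officer).
Among Johansson, Farouk, Mbeki and Vasquez, by date of appointment to the Order (earlier first) (reversed rule for this group): Johansson (Jul 8, 1991) before Farouk (Oct 17, 2002) before Mbeki and Vasquez (Sep 13, 2003).
Among Mbeki and Vasquez, by roll number (lower first): Mbeki (201) before Vasquez (272).
Among Eriksen, Mendoza and Kowalski, by date of appointment to the Order (later first): Eriksen (Feb 12, 2015) before Mendoza and Kowalski (Aug 25, 2005).
Among Mendoza and Kowalski, by roll number (lower first): Mendoza (162) before Kowalski (292).
Full order: Marino, Johansson, Farouk, Mbeki, Vasquez, Eriksen, Mendoza, Kowalski.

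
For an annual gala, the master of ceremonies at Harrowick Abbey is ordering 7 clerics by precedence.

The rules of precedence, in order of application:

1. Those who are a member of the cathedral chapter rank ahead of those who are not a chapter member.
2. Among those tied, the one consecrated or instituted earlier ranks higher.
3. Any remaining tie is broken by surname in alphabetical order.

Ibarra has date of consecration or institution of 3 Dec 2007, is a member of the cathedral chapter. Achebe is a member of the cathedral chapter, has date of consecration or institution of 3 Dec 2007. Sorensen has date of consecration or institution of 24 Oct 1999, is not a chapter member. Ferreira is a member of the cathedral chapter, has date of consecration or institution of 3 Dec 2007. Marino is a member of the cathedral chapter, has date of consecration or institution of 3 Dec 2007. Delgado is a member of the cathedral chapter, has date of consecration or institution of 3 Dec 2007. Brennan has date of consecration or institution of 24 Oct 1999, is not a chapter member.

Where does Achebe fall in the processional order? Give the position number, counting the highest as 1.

By the first rule: Achebe, Delgado, Ferreira, Ibarra and Marino (each a member of the cathedral chapter); then Brennan and Sorensen (both not a chapter member).
Achebe, Delgado, Ferreira, Ibarra and Marino all have date of consecration or institution 3 Dec 2007, so the next rule applies.
Among Achebe, Delgado, Ferreira, Ibarra and Marino, alphabetically by surname: Achebe before Delgado before Ferreira before Ibarra before Marino.
Brennan and Sorensen both have date of consecration or institution 24 Oct 1999, so the next rule applies.
Among Brennan and Sorensen, alphabetically by surname: Brennan before Sorensen.
Order: Achebe, Delgado, Ferreira, Ibarra, Marino, Brennan, Sorensen. So position 1.

1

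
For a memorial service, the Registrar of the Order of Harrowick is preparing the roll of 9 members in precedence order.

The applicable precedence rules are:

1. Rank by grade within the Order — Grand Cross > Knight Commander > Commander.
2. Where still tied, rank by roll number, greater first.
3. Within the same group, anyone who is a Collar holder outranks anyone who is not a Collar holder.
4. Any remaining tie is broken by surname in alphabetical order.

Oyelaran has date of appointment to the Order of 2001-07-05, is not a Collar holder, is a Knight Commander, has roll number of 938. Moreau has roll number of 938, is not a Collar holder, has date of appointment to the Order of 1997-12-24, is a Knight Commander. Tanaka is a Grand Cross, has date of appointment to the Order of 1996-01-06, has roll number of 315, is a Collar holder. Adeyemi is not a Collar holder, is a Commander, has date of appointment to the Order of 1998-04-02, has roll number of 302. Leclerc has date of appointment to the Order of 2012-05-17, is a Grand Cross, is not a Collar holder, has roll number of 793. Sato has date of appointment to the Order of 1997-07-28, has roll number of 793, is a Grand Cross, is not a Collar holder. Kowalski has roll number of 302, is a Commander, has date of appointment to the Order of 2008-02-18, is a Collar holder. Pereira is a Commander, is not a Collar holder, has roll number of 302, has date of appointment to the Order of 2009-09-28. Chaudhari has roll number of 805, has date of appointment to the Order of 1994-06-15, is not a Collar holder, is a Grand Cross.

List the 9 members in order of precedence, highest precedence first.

Chaudhari, Leclerc, Sato, Tanaka, Moreau, Oyelaran, Kowalski, Adeyemi, Pereira

By grade within the Order: Chaudhari, Leclerc, Sato and Tanaka (Grand Cross); then Moreau and Oyelaran (Knight Commander); then Kowalski, Adeyemi and Pereira (Commander).
Among Chaudhari, Leclerc, Sato and Tanaka, by roll number (higher first): Chaudhari (805) before Leclerc and Sato (793) before Tanaka (315).
Leclerc and Sato are each not a Collar holder, so the next rule applies.
Among Leclerc and Sato, alphabetically by surname: Leclerc before Sato.
Moreau and Oyelaran both have roll number 938, so the next rule applies.
Moreau and Oyelaran are each not a Collar holder, so the next rule applies.
Among Moreau and Oyelaran, alphabetically by surname: Moreau before Oyelaran.
Kowalski, Adeyemi and Pereira all have roll number 302, so the next rule applies.
Among Kowalski, Adeyemi and Pereira, a Collar holder before not a Collar holder: Kowalski (a Collar holder) before Adeyemi and Pereira (not a Collar holder).
Among Adeyemi and Pereira, alphabetically by surname: Adeyemi before Pereira.
Full order: Chaudhari, Leclerc, Sato, Tanaka, Moreau, Oyelaran, Kowalski, Adeyemi, Pereira.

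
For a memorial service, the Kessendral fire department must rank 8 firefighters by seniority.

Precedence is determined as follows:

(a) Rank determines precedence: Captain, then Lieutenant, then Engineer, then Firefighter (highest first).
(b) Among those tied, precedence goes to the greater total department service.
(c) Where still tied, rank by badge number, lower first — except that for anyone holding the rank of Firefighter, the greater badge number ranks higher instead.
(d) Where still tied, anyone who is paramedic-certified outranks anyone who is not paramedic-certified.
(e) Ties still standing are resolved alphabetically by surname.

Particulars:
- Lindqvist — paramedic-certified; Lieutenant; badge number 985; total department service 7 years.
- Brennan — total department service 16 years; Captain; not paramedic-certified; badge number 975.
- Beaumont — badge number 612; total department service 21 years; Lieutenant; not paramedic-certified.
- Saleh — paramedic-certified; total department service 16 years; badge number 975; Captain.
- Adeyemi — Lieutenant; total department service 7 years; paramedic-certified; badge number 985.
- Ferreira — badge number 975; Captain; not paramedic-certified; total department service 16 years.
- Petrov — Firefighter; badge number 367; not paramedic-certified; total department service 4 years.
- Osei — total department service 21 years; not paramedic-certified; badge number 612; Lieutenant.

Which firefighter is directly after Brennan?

Ferreira

By rank: Saleh, Brennan and Ferreira (Captain); then Beaumont, Osei, Adeyemi and Lindqvist (Lieutenant); then Petrov (Firefighter).
Saleh, Brennan and Ferreira all have total department service 16 years, so the next rule applies.
Saleh, Brennan and Ferreira all have badge number 975, so the next rule applies.
Among Saleh, Brennan and Ferreira, paramedic-certified before not paramedic-certified: Saleh (paramedic-certified) before Brennan and Ferreira (not paramedic-certified).
Among Brennan and Ferreira, alphabetically by surname: Brennan before Ferreira.
Among Beaumont, Osei, Adeyemi and Lindqvist, by total department service (higher first): Beaumont and Osei (21 years) before Adeyemi and Lindqvist (7 years).
Beaumont and Osei both have badge number 612, so the next rule applies.
Beaumont and Osei are each not paramedic-certified, so the next rule applies.
Among Beaumont and Osei, alphabetically by surname: Beaumont before Osei.
Adeyemi and Lindqvist both have badge number 985, so the next rule applies.
Adeyemi and Lindqvist are each paramedic-certified, so the next rule applies.
Among Adeyemi and Lindqvist, alphabetically by surname: Adeyemi before Lindqvist.
Order: Saleh, Brennan, Ferreira, Beaumont, Osei, Adeyemi, Lindqvist, Petrov.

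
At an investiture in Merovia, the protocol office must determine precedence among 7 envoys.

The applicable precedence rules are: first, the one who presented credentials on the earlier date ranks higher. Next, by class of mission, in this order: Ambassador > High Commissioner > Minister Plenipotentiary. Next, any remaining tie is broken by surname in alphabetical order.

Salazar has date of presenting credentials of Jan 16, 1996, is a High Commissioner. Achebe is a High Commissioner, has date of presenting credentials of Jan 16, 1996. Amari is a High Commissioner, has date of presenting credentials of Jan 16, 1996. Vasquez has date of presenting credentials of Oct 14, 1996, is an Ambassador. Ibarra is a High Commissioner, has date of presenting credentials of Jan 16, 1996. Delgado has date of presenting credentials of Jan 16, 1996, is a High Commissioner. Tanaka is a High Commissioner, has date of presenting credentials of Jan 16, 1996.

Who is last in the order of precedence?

By date of presenting credentials (earlier first): Achebe, Amari, Delgado, Ibarra, Salazar and Tanaka (each Jan 16, 1996); then Vasquez (Oct 14, 1996).
Achebe, Amari, Delgado, Ibarra, Salazar and Tanaka are each High Commissioner, so the next rule applies.
Among Achebe, Amari, Delgado, Ibarra, Salazar and Tanaka, alphabetically by surname: Achebe before Amari before Delgado before Ibarra before Salazar before Tanaka.
Order: Achebe, Amari, Delgado, Ibarra, Salazar, Tanaka, Vasquez.

Vasquez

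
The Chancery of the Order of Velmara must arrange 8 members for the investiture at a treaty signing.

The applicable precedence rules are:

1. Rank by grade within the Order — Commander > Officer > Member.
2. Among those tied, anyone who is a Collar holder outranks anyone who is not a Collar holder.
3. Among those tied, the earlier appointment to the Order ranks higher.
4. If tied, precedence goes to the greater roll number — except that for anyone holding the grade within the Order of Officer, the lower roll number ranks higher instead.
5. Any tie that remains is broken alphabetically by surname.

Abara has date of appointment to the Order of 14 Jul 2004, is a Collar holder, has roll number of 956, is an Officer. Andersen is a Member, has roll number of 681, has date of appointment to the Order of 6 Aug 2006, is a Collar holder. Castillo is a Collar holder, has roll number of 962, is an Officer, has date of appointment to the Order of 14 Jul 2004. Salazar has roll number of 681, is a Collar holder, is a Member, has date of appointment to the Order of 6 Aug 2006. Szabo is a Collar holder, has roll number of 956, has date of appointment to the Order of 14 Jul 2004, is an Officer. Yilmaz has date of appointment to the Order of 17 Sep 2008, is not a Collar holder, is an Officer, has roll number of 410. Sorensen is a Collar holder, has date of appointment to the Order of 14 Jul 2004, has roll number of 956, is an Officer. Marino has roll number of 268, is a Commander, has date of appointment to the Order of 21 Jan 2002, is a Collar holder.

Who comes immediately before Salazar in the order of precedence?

By grade within the Order: Marino (Commander); then Abara, Sorensen, Szabo, Castillo and Yilmaz (Officer); then Andersen and Salazar (Member).
Among Abara, Sorensen, Szabo, Castillo and Yilmaz, a Collar holder before not a Collar holder: Abara, Sorensen, Szabo and Castillo (a Collar holder) before Yilmaz (not a Collar holder).
Abara, Sorensen, Szabo and Castillo all have date of appointment to the Order 14 Jul 2004, so the next rule applies.
Among Abara, Sorensen, Szabo and Castillo, by roll number (lower first) (reversed rule for this group): Abara, Sorensen and Szabo (956) before Castillo (962).
Among Abara, Sorensen and Szabo, alphabetically by surname: Abara before Sorensen before Szabo.
Andersen and Salazar are each a Collar holder, so the next rule applies.
Andersen and Salazar both have date of appointment to the Order 6 Aug 2006, so the next rule applies.
Andersen and Salazar both have roll number 681, so the next rule applies.
Among Andersen and Salazar, alphabetically by surname: Andersen before Salazar.
Order: Marino, Abara, Sorensen, Szabo, Castillo, Yilmaz, Andersen, Salazar.

Andersen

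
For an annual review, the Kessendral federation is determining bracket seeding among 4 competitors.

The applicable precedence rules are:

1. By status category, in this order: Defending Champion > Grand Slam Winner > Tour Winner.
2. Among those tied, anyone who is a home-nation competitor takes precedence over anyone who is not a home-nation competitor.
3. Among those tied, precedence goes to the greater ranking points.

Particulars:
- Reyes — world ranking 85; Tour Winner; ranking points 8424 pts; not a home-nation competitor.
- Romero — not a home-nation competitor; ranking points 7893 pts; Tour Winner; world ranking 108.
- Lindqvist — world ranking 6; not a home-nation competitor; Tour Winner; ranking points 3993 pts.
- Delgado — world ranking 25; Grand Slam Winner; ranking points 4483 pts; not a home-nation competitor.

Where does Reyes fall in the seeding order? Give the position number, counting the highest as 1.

By status category: Delgado (Grand Slam Winner); then Reyes, Romero and Lindqvist (Tour Winner).
Reyes, Romero and Lindqvist are each not a home-nation competitor, so the next rule applies.
Among Reyes, Romero and Lindqvist, by ranking points (higher first): Reyes (8424 pts) before Romero (7893 pts) before Lindqvist (3993 pts).
Order: Delgado, Reyes, Romero, Lindqvist. So position 2.

2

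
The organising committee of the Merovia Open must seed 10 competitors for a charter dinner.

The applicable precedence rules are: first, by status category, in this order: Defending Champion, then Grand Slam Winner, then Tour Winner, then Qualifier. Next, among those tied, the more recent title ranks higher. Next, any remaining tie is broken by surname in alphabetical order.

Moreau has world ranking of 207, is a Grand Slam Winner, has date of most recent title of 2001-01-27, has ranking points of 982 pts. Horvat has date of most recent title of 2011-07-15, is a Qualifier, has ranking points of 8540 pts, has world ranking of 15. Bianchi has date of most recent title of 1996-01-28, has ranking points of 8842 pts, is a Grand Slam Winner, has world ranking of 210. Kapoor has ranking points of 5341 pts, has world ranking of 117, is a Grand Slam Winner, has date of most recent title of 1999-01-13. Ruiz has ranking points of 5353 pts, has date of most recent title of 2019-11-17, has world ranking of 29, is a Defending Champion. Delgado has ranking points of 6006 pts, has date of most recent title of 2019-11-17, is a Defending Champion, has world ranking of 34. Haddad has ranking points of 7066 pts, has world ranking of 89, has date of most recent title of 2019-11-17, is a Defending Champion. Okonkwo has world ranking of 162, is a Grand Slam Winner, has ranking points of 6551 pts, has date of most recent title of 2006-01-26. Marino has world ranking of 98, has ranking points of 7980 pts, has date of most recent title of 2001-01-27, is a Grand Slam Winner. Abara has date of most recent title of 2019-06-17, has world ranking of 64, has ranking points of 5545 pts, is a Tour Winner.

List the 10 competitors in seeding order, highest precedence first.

By status category: Delgado, Haddad and Ruiz (Defending Champion); then Okonkwo, Marino, Moreau, Kapoor and Bianchi (Grand Slam Winner); then Abara (Tour Winner); then Horvat (Qualifier).
Delgado, Haddad and Ruiz all have date of most recent title 2019-11-17, so the next rule applies.
Among Delgado, Haddad and Ruiz, alphabetically by surname: Delgado before Haddad before Ruiz.
Among Okonkwo, Marino, Moreau, Kapoor and Bianchi, by date of most recent title (later first): Okonkwo (2006-01-26) before Marino and Moreau (2001-01-27) before Kapoor (1999-01-13) before Bianchi (1996-01-28).
Among Marino and Moreau, alphabetically by surname: Marino before Moreau.
Full order: Delgado, Haddad, Ruiz, Okonkwo, Marino, Moreau, Kapoor, Bianchi, Abara, Horvat.

Delgado, Haddad, Ruiz, Okonkwo, Marino, Moreau, Kapoor, Bianchi, Abara, Horvat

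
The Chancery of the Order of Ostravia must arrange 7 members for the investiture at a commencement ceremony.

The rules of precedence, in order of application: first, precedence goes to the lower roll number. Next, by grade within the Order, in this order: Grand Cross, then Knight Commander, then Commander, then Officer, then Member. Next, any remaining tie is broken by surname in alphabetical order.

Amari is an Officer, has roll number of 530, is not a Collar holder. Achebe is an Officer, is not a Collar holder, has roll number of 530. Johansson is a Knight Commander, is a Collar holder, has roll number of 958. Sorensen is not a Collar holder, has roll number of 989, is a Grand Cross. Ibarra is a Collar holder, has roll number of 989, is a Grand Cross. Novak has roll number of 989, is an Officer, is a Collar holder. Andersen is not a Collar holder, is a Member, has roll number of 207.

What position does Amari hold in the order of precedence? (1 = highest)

By roll number (lower first): Andersen (207); then Achebe and Amari (both 530); then Johansson (958); then Ibarra, Sorensen and Novak (each 989).
Achebe and Amari are each Officer, so the next rule applies.
Among Achebe and Amari, alphabetically by surname: Achebe before Amari.
Among Ibarra, Sorensen and Novak, by grade within the Order: Ibarra and Sorensen (Grand Cross) before Novak (Officer).
Among Ibarra and Sorensen, alphabetically by surname: Ibarra before Sorensen.
Order: Andersen, Achebe, Amari, Johansson, Ibarra, Sorensen, Novak. So position 3.

3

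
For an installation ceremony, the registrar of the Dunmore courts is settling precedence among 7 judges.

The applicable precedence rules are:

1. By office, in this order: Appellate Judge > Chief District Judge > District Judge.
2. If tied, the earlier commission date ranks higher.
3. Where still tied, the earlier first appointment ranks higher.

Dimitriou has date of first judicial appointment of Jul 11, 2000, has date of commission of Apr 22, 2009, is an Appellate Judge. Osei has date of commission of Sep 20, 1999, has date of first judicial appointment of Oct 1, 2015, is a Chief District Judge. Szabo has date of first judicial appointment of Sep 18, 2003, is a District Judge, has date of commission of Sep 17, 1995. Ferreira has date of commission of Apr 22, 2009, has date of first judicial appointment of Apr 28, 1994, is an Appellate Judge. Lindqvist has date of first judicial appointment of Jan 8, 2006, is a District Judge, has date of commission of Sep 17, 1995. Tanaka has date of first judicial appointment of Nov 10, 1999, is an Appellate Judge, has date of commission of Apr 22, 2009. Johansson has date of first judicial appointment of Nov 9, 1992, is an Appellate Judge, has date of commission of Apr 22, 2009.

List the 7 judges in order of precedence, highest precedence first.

By office: Johansson, Ferreira, Tanaka and Dimitriou (Appellate Judge); then Osei (Chief District Judge); then Szabo and Lindqvist (District Judge).
Johansson, Ferreira, Tanaka and Dimitriou all have date of commission Apr 22, 2009, so the next rule applies.
Among Johansson, Ferreira, Tanaka and Dimitriou, by date of first judicial appointment (earlier first): Johansson (Nov 9, 1992) before Ferreira (Apr 28, 1994) before Tanaka (Nov 10, 1999) before Dimitriou (Jul 11, 2000).
Szabo and Lindqvist both have date of commission Sep 17, 1995, so the next rule applies.
Among Szabo and Lindqvist, by date of first judicial appointment (earlier first): Szabo (Sep 18, 2003) before Lindqvist (Jan 8, 2006).
Full order: Johansson, Ferreira, Tanaka, Dimitriou, Osei, Szabo, Lindqvist.

Johansson, Ferreira, Tanaka, Dimitriou, Osei, Szabo, Lindqvist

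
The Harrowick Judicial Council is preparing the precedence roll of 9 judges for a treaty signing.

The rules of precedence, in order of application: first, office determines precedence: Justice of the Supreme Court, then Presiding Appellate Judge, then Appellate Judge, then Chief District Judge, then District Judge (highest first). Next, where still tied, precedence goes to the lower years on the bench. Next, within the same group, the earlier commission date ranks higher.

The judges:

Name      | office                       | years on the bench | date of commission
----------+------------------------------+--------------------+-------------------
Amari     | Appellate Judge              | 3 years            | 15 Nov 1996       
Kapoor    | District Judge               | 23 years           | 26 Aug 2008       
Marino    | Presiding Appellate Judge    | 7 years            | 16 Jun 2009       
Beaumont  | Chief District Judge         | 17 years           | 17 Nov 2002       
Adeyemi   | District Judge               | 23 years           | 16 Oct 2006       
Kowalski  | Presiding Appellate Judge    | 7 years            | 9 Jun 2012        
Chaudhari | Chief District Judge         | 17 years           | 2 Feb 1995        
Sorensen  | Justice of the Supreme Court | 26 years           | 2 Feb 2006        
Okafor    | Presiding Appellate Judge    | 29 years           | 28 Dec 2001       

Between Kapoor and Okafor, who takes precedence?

By office: Sorensen (Justice of the Supreme Court); then Marino, Kowalski and Okafor (Presiding Appellate Judge); then Amari (Appellate Judge); then Chaudhari and Beaumont (Chief District Judge); then Adeyemi and Kapoor (District Judge).
Among Marino, Kowalski and Okafor, by years on the bench (lower first): Marino and Kowalski (7 years) before Okafor (29 years).
Among Marino and Kowalski, by date of commission (earlier first): Marino (16 Jun 2009) before Kowalski (9 Jun 2012).
Chaudhari and Beaumont both have years on the bench 17 years, so the next rule applies.
Among Chaudhari and Beaumont, by date of commission (earlier first): Chaudhari (2 Feb 1995) before Beaumont (17 Nov 2002).
Adeyemi and Kapoor both have years on the bench 23 years, so the next rule applies.
Among Adeyemi and Kapoor, by date of commission (earlier first): Adeyemi (16 Oct 2006) before Kapoor (26 Aug 2008).
So Okafor takes precedence.

Okafor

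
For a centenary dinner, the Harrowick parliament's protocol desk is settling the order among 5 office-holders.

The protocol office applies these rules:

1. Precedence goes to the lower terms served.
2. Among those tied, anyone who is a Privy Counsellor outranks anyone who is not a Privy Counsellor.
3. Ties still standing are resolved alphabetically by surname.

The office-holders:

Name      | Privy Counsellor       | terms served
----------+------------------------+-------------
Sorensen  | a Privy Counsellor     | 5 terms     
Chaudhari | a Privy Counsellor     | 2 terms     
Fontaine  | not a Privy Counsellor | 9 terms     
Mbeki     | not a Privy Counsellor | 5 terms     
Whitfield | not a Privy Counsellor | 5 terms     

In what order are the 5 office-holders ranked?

Chaudhari, Sorensen, Mbeki, Whitfield, Fontaine

By terms served (lower first): Chaudhari (2 terms); then Sorensen, Mbeki and Whitfield (each 5 terms); then Fontaine (9 terms).
Among Sorensen, Mbeki and Whitfield, a Privy Counsellor before not a Privy Counsellor: Sorensen (a Privy Counsellor) before Mbeki and Whitfield (not a Privy Counsellor).
Among Mbeki and Whitfield, alphabetically by surname: Mbeki before Whitfield.
Full order: Chaudhari, Sorensen, Mbeki, Whitfield, Fontaine.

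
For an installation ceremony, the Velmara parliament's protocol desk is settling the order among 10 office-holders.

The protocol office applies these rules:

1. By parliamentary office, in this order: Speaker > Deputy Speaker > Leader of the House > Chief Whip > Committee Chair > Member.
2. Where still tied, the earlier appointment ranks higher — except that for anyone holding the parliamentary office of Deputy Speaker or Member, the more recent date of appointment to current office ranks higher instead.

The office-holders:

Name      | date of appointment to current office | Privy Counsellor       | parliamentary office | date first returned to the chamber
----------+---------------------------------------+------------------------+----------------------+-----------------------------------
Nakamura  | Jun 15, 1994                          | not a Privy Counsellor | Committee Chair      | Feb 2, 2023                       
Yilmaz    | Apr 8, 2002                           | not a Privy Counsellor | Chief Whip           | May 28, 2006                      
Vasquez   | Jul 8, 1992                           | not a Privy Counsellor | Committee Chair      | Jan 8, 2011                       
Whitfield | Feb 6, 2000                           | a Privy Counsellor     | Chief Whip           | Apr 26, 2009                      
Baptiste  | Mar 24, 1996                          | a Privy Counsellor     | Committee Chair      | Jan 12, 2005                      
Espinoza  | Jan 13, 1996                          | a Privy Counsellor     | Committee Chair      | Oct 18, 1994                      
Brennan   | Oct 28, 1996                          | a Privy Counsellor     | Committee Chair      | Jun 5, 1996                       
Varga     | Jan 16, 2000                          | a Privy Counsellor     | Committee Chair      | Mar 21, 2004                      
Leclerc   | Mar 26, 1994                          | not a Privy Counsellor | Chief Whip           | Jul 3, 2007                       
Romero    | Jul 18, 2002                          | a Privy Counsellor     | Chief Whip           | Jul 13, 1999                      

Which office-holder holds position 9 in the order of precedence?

By parliamentary office: Leclerc, Whitfield, Yilmaz and Romero (Chief Whip); then Vasquez, Nakamura, Espinoza, Baptiste, Brennan and Varga (Committee Chair).
Among Leclerc, Whitfield, Yilmaz and Romero, by date of appointment to current office (earlier first): Leclerc (Mar 26, 1994) before Whitfield (Feb 6, 2000) before Yilmaz (Apr 8, 2002) before Romero (Jul 18, 2002).
Among Vasquez, Nakamura, Espinoza, Baptiste, Brennan and Varga, by date of appointment to current office (earlier first): Vasquez (Jul 8, 1992) before Nakamura (Jun 15, 1994) before Espinoza (Jan 13, 1996) before Baptiste (Mar 24, 1996) before Brennan (Oct 28, 1996) before Varga (Jan 16, 2000).
Order: Leclerc, Whitfield, Yilmaz, Romero, Vasquez, Nakamura, Espinoza, Baptiste, Brennan, Varga.

Brennan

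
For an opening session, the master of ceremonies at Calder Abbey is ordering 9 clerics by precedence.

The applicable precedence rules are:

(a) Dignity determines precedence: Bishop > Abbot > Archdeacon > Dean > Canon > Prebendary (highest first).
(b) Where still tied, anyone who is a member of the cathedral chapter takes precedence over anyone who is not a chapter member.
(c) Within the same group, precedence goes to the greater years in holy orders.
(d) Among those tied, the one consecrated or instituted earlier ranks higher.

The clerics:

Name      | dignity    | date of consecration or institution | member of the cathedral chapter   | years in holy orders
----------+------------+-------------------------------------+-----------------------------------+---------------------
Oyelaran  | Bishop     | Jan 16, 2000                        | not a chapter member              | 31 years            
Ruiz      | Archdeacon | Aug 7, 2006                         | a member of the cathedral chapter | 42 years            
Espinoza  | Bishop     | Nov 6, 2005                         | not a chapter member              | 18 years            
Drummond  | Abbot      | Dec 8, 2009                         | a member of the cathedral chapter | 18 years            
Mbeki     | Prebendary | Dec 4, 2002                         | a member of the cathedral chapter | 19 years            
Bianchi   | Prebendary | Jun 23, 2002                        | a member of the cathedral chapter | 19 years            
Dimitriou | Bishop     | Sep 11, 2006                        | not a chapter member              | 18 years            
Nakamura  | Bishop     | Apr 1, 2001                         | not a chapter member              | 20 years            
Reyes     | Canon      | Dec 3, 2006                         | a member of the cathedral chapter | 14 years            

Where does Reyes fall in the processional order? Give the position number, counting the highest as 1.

7

By dignity: Oyelaran, Nakamura, Espinoza and Dimitriou (Bishop); then Drummond (Abbot); then Ruiz (Archdeacon); then Reyes (Canon); then Bianchi and Mbeki (Prebendary).
Oyelaran, Nakamura, Espinoza and Dimitriou are each not a chapter member, so the next rule applies.
Among Oyelaran, Nakamura, Espinoza and Dimitriou, by years in holy orders (higher first): Oyelaran (31 years) before Nakamura (20 years) before Espinoza and Dimitriou (18 years).
Among Espinoza and Dimitriou, by date of consecration or institution (earlier first): Espinoza (Nov 6, 2005) before Dimitriou (Sep 11, 2006).
Bianchi and Mbeki are each a member of the cathedral chapter, so the next rule applies.
Bianchi and Mbeki both have years in holy orders 19 years, so the next rule applies.
Among Bianchi and Mbeki, by date of consecration or institution (earlier first): Bianchi (Jun 23, 2002) before Mbeki (Dec 4, 2002).
Order: Oyelaran, Nakamura, Espinoza, Dimitriou, Drummond, Ruiz, Reyes, Bianchi, Mbeki. So position 7.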